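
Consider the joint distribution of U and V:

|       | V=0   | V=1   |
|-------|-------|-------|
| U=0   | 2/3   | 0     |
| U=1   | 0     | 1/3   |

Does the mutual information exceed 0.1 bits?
Marginal P(U) (row sums):
  P(U=0) = 2/3 + 0 = 2/3
  P(U=1) = 0 + 1/3 = 1/3
Marginal P(V) (column sums):
  P(V=0) = 2/3 + 0 = 2/3
  P(V=1) = 0 + 1/3 = 1/3

H(U) = -[(2/3)·log₂(2/3) + (1/3)·log₂(1/3)]
  = 0.3900 + 0.5283
  = 0.9183 bits
H(V) = -[(2/3)·log₂(2/3) + (1/3)·log₂(1/3)]
  = 0.3900 + 0.5283
  = 0.9183 bits
H(U,V) = -[(2/3)·log₂(2/3) + (1/3)·log₂(1/3)]
  = 0.3900 + 0.5283
  = 0.9183 bits

I(U;V) = H(U) + H(V) - H(U,V)
  = 0.9183 + 0.9183 - 0.9183
  = 0.9183 bits

Yes. I(U;V) = 0.9183 bits, which is > 0.1 bits.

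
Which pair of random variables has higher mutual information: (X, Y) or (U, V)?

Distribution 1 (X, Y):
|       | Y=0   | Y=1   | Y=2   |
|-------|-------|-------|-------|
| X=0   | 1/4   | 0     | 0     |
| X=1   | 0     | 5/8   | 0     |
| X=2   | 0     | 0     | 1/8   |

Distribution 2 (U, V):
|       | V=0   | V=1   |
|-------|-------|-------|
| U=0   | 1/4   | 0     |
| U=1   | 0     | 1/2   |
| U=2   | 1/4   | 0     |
Distribution 1 (X, Y):
Marginal P(X) (row sums):
  P(X=0) = 1/4 + 0 + 0 = 1/4
  P(X=1) = 0 + 5/8 + 0 = 5/8
  P(X=2) = 0 + 0 + 1/8 = 1/8
Marginal P(Y) (column sums):
  P(Y=0) = 1/4 + 0 + 0 = 1/4
  P(Y=1) = 0 + 5/8 + 0 = 5/8
  P(Y=2) = 0 + 0 + 1/8 = 1/8

H(X) = -[(1/4)·log₂(1/4) + (5/8)·log₂(5/8) + (1/8)·log₂(1/8)]
  = 0.5000 + 0.4238 + 0.3750
  = 1.2988 bits
H(Y) = -[(1/4)·log₂(1/4) + (5/8)·log₂(5/8) + (1/8)·log₂(1/8)]
  = 0.5000 + 0.4238 + 0.3750
  = 1.2988 bits
H(X,Y) = -[(1/4)·log₂(1/4) + (5/8)·log₂(5/8) + (1/8)·log₂(1/8)]
  = 0.5000 + 0.4238 + 0.3750
  = 1.2988 bits

I(X;Y) = H(X) + H(Y) - H(X,Y)
  = 1.2988 + 1.2988 - 1.2988
  = 1.2988 bits

Distribution 2 (U, V):
Marginal P(U) (row sums):
  P(U=0) = 1/4 + 0 = 1/4
  P(U=1) = 0 + 1/2 = 1/2
  P(U=2) = 1/4 + 0 = 1/4
Marginal P(V) (column sums):
  P(V=0) = 1/4 + 0 + 1/4 = 1/2
  P(V=1) = 0 + 1/2 + 0 = 1/2

H(U) = -[(1/4)·log₂(1/4) + (1/2)·log₂(1/2) + (1/4)·log₂(1/4)]
  = 0.5000 + 0.5000 + 0.5000
  = 1.5000 bits
H(V) = -[(1/2)·log₂(1/2) + (1/2)·log₂(1/2)]
  = 0.5000 + 0.5000
  = 1.0000 bits
H(U,V) = -[(1/4)·log₂(1/4) + (1/2)·log₂(1/2) + (1/4)·log₂(1/4)]
  = 0.5000 + 0.5000 + 0.5000
  = 1.5000 bits

I(U;V) = H(U) + H(V) - H(U,V)
  = 1.5000 + 1.0000 - 1.5000
  = 1.0000 bits

I(X;Y) = 1.2988 bits > I(U;V) = 1.0000 bits, so (X, Y) has the higher mutual information (stronger dependence).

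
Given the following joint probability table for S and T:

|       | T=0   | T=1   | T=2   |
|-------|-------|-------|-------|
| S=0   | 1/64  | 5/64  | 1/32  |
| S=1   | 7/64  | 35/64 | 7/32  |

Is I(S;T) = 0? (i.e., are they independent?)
Marginal P(S) (row sums):
  P(S=0) = 1/64 + 5/64 + 1/32 = 1/8
  P(S=1) = 7/64 + 35/64 + 7/32 = 7/8
Marginal P(T) (column sums):
  P(T=0) = 1/64 + 7/64 = 1/8
  P(T=1) = 5/64 + 35/64 = 5/8
  P(T=2) = 1/32 + 7/32 = 1/4

S and T are independent iff P(S=i,T=j) = P(S=i)·P(T=j) for every cell.
  P(S=0)·P(T=0) = 1/8 × 1/8 = 1/64 = P(S=0,T=0) ✓
  P(S=0)·P(T=1) = 1/8 × 5/8 = 5/64 = P(S=0,T=1) ✓
  P(S=0)·P(T=2) = 1/8 × 1/4 = 1/32 = P(S=0,T=2) ✓
  P(S=1)·P(T=0) = 7/8 × 1/8 = 7/64 = P(S=1,T=0) ✓
  P(S=1)·P(T=1) = 7/8 × 5/8 = 35/64 = P(S=1,T=1) ✓
  P(S=1)·P(T=2) = 7/8 × 1/4 = 7/32 = P(S=1,T=2) ✓

Yes, S and T are independent: every cell factors, so I(S;T) = 0 bits.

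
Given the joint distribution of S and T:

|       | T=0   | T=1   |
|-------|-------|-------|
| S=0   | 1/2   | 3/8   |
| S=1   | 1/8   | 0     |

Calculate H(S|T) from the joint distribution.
Marginal P(T) (column sums):
  P(T=0) = 1/2 + 1/8 = 5/8
  P(T=1) = 3/8 + 0 = 3/8

H(S|T) = -Σ P(S,T)·log₂ P(S|T), where P(S|T) = P(S,T) / P(T)
  (cells with P(S,T) = 0 contribute 0)
  (S=0,T=0): P(S|T) = (1/2)/(5/8) = 4/5;  -(1/2)·log₂(4/5) = 0.1610
  (S=0,T=1): P(S|T) = (3/8)/(3/8) = 1;  -(3/8)·log₂(1) = 0.0000
  (S=1,T=0): P(S|T) = (1/8)/(5/8) = 1/5;  -(1/8)·log₂(1/5) = 0.2902
H(S|T) = 0.1610 + 0.0000 + 0.2902
  = 0.4512 bits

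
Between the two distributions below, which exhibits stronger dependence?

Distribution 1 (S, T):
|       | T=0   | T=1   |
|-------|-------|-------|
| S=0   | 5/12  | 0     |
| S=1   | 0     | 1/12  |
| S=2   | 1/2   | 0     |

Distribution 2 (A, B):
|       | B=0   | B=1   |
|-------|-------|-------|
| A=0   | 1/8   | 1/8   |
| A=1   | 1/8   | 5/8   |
Distribution 1 (S, T):
Marginal P(S) (row sums):
  P(S=0) = 5/12 + 0 = 5/12
  P(S=1) = 0 + 1/12 = 1/12
  P(S=2) = 1/2 + 0 = 1/2
Marginal P(T) (column sums):
  P(T=0) = 5/12 + 0 + 1/2 = 11/12
  P(T=1) = 0 + 1/12 + 0 = 1/12

H(S) = -[(5/12)·log₂(5/12) + (1/12)·log₂(1/12) + (1/2)·log₂(1/2)]
  = 0.5263 + 0.2987 + 0.5000
  = 1.3250 bits
H(T) = -[(11/12)·log₂(11/12) + (1/12)·log₂(1/12)]
  = 0.1151 + 0.2987
  = 0.4138 bits
H(S,T) = -[(5/12)·log₂(5/12) + (1/12)·log₂(1/12) + (1/2)·log₂(1/2)]
  = 0.5263 + 0.2987 + 0.5000
  = 1.3250 bits

I(S;T) = H(S) + H(T) - H(S,T)
  = 1.3250 + 0.4138 - 1.3250
  = 0.4138 bits

Distribution 2 (A, B):
Marginal P(A) (row sums):
  P(A=0) = 1/8 + 1/8 = 1/4
  P(A=1) = 1/8 + 5/8 = 3/4
Marginal P(B) (column sums):
  P(B=0) = 1/8 + 1/8 = 1/4
  P(B=1) = 1/8 + 5/8 = 3/4

H(A) = -[(1/4)·log₂(1/4) + (3/4)·log₂(3/4)]
  = 0.5000 + 0.3113
  = 0.8113 bits
H(B) = -[(1/4)·log₂(1/4) + (3/4)·log₂(3/4)]
  = 0.5000 + 0.3113
  = 0.8113 bits
H(A,B) = -[(1/8)·log₂(1/8) + (1/8)·log₂(1/8) + (1/8)·log₂(1/8) + (5/8)·log₂(5/8)]
  = 0.3750 + 0.3750 + 0.3750 + 0.4238
  = 1.5488 bits

I(A;B) = H(A) + H(B) - H(A,B)
  = 0.8113 + 0.8113 - 1.5488
  = 0.0738 bits

I(S;T) = 0.4138 bits > I(A;B) = 0.0738 bits, so (S, T) has the higher mutual information (stronger dependence).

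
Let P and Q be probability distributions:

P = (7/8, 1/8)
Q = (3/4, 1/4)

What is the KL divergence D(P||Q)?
D(P||Q) = Σ P(i) log₂(P(i)/Q(i))
  i=0: (7/8) × log₂((7/8)/(3/4)) = (7/8) × log₂(7/6) = 0.1946
  i=1: (1/8) × log₂((1/8)/(1/4)) = (1/8) × log₂(1/2) = -0.1250
D(P||Q) = 0.1946 - 0.1250
  = 0.0696 bits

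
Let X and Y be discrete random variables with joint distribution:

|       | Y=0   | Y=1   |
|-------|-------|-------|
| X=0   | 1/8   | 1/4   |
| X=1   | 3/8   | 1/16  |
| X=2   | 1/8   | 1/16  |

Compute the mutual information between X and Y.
Marginal P(X) (row sums):
  P(X=0) = 1/8 + 1/4 = 3/8
  P(X=1) = 3/8 + 1/16 = 7/16
  P(X=2) = 1/8 + 1/16 = 3/16
Marginal P(Y) (column sums):
  P(Y=0) = 1/8 + 3/8 + 1/8 = 5/8
  P(Y=1) = 1/4 + 1/16 + 1/16 = 3/8

H(X) = -[(3/8)·log₂(3/8) + (7/16)·log₂(7/16) + (3/16)·log₂(3/16)]
  = 0.5306 + 0.5218 + 0.4528
  = 1.5052 bits
H(Y) = -[(5/8)·log₂(5/8) + (3/8)·log₂(3/8)]
  = 0.4238 + 0.5306
  = 0.9544 bits
H(X,Y) = -[(1/8)·log₂(1/8) + (1/4)·log₂(1/4) + (3/8)·log₂(3/8) + (1/16)·log₂(1/16) + (1/8)·log₂(1/8) + (1/16)·log₂(1/16)]
  = 0.3750 + 0.5000 + 0.5306 + 0.2500 + 0.3750 + 0.2500
  = 2.2806 bits

I(X;Y) = H(X) + H(Y) - H(X,Y)
  = 1.5052 + 0.9544 - 2.2806
  = 0.1790 bits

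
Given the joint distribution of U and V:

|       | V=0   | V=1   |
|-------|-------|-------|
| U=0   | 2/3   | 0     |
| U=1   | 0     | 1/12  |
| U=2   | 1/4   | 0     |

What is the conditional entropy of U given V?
Marginal P(V) (column sums):
  P(V=0) = 2/3 + 0 + 1/4 = 11/12
  P(V=1) = 0 + 1/12 + 0 = 1/12

H(U|V) = -Σ P(U,V)·log₂ P(U|V), where P(U|V) = P(U,V) / P(V)
  (cells with P(U,V) = 0 contribute 0)
  (U=0,V=0): P(U|V) = (2/3)/(11/12) = 8/11;  -(2/3)·log₂(8/11) = 0.3063
  (U=1,V=1): P(U|V) = (1/12)/(1/12) = 1;  -(1/12)·log₂(1) = 0.0000
  (U=2,V=0): P(U|V) = (1/4)/(11/12) = 3/11;  -(1/4)·log₂(3/11) = 0.4686
H(U|V) = 0.3063 + 0.0000 + 0.4686
  = 0.7749 bits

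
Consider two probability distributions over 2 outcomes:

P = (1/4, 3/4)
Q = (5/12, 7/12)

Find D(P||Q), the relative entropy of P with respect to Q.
D(P||Q) = Σ P(i) log₂(P(i)/Q(i))
  i=0: (1/4) × log₂((1/4)/(5/12)) = (1/4) × log₂(3/5) = -0.1842
  i=1: (3/4) × log₂((3/4)/(7/12)) = (3/4) × log₂(9/7) = 0.2719
D(P||Q) = -0.1842 + 0.2719
  = 0.0877 bits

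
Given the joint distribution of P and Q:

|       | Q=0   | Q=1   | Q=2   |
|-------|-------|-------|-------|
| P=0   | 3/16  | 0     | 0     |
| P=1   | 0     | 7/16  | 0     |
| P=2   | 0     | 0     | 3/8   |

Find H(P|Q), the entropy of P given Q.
Marginal P(Q) (column sums):
  P(Q=0) = 3/16 + 0 + 0 = 3/16
  P(Q=1) = 0 + 7/16 + 0 = 7/16
  P(Q=2) = 0 + 0 + 3/8 = 3/8

H(P|Q) = -Σ P(P,Q)·log₂ P(P|Q), where P(P|Q) = P(P,Q) / P(Q)
  (cells with P(P,Q) = 0 contribute 0)
  (P=0,Q=0): P(P|Q) = (3/16)/(3/16) = 1;  -(3/16)·log₂(1) = 0.0000
  (P=1,Q=1): P(P|Q) = (7/16)/(7/16) = 1;  -(7/16)·log₂(1) = 0.0000
  (P=2,Q=2): P(P|Q) = (3/8)/(3/8) = 1;  -(3/8)·log₂(1) = 0.0000
H(P|Q) = 0.0000 + 0.0000 + 0.0000
  = 0.0000 bits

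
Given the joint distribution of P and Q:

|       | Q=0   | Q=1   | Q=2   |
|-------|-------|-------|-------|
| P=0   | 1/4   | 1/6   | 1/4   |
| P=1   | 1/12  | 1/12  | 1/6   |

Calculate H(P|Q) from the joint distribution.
Marginal P(Q) (column sums):
  P(Q=0) = 1/4 + 1/12 = 1/3
  P(Q=1) = 1/6 + 1/12 = 1/4
  P(Q=2) = 1/4 + 1/6 = 5/12

H(P|Q) = -Σ P(P,Q)·log₂ P(P|Q), where P(P|Q) = P(P,Q) / P(Q)
  (P=0,Q=0): P(P|Q) = (1/4)/(1/3) = 3/4;  -(1/4)·log₂(3/4) = 0.1038
  (P=0,Q=1): P(P|Q) = (1/6)/(1/4) = 2/3;  -(1/6)·log₂(2/3) = 0.0975
  (P=0,Q=2): P(P|Q) = (1/4)/(5/12) = 3/5;  -(1/4)·log₂(3/5) = 0.1842
  (P=1,Q=0): P(P|Q) = (1/12)/(1/3) = 1/4;  -(1/12)·log₂(1/4) = 0.1667
  (P=1,Q=1): P(P|Q) = (1/12)/(1/4) = 1/3;  -(1/12)·log₂(1/3) = 0.1321
  (P=1,Q=2): P(P|Q) = (1/6)/(5/12) = 2/5;  -(1/6)·log₂(2/5) = 0.2203
H(P|Q) = 0.1038 + 0.0975 + 0.1842 + 0.1667 + 0.1321 + 0.2203
  = 0.9046 bits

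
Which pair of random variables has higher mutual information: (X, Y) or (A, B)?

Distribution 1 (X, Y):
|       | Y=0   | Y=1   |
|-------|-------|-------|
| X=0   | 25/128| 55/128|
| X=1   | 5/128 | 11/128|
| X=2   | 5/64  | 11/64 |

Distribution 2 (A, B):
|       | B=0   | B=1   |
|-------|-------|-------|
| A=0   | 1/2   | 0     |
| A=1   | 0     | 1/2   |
Distribution 1 (X, Y):
Marginal P(X) (row sums):
  P(X=0) = 25/128 + 55/128 = 5/8
  P(X=1) = 5/128 + 11/128 = 1/8
  P(X=2) = 5/64 + 11/64 = 1/4
Marginal P(Y) (column sums):
  P(Y=0) = 25/128 + 5/128 + 5/64 = 5/16
  P(Y=1) = 55/128 + 11/128 + 11/64 = 11/16

H(X) = -[(5/8)·log₂(5/8) + (1/8)·log₂(1/8) + (1/4)·log₂(1/4)]
  = 0.4238 + 0.3750 + 0.5000
  = 1.2988 bits
H(Y) = -[(5/16)·log₂(5/16) + (11/16)·log₂(11/16)]
  = 0.5244 + 0.3716
  = 0.8960 bits
H(X,Y) = -[(25/128)·log₂(25/128) + (55/128)·log₂(55/128) + (5/128)·log₂(5/128) + (11/128)·log₂(11/128) + (5/64)·log₂(5/64) + (11/64)·log₂(11/64)]
  = 0.4602 + 0.5236 + 0.1827 + 0.3043 + 0.2873 + 0.4367
  = 2.1948 bits

I(X;Y) = H(X) + H(Y) - H(X,Y)
  = 1.2988 + 0.8960 - 2.1948
  = 0.0000 bits

Distribution 2 (A, B):
Marginal P(A) (row sums):
  P(A=0) = 1/2 + 0 = 1/2
  P(A=1) = 0 + 1/2 = 1/2
Marginal P(B) (column sums):
  P(B=0) = 1/2 + 0 = 1/2
  P(B=1) = 0 + 1/2 = 1/2

H(A) = -[(1/2)·log₂(1/2) + (1/2)·log₂(1/2)]
  = 0.5000 + 0.5000
  = 1.0000 bits
H(B) = -[(1/2)·log₂(1/2) + (1/2)·log₂(1/2)]
  = 0.5000 + 0.5000
  = 1.0000 bits
H(A,B) = -[(1/2)·log₂(1/2) + (1/2)·log₂(1/2)]
  = 0.5000 + 0.5000
  = 1.0000 bits

I(A;B) = H(A) + H(B) - H(A,B)
  = 1.0000 + 1.0000 - 1.0000
  = 1.0000 bits

I(A;B) = 1.0000 bits > I(X;Y) = 0.0000 bits, so (A, B) has the higher mutual information (stronger dependence).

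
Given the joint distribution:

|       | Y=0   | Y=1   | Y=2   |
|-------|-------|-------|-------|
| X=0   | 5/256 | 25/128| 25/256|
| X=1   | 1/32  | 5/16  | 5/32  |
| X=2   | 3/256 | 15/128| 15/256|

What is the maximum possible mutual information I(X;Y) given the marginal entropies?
The upper bound on mutual information is I(X;Y) ≤ min(H(X), H(Y)).

Marginal P(X) (row sums):
  P(X=0) = 5/256 + 25/128 + 25/256 = 5/16
  P(X=1) = 1/32 + 5/16 + 5/32 = 1/2
  P(X=2) = 3/256 + 15/128 + 15/256 = 3/16
Marginal P(Y) (column sums):
  P(Y=0) = 5/256 + 1/32 + 3/256 = 1/16
  P(Y=1) = 25/128 + 5/16 + 15/128 = 5/8
  P(Y=2) = 25/256 + 5/32 + 15/256 = 5/16

H(X) = -[(5/16)·log₂(5/16) + (1/2)·log₂(1/2) + (3/16)·log₂(3/16)]
  = 0.5244 + 0.5000 + 0.4528
  = 1.4772 bits
H(Y) = -[(1/16)·log₂(1/16) + (5/8)·log₂(5/8) + (5/16)·log₂(5/16)]
  = 0.2500 + 0.4238 + 0.5244
  = 1.1982 bits

Maximum possible I(X;Y) = min(1.4772, 1.1982) = 1.1982 bits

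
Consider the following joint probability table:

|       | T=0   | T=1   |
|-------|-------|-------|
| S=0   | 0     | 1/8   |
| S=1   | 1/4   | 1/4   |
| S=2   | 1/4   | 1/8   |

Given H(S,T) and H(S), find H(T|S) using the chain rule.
From the chain rule: H(S,T) = H(S) + H(T|S)
Therefore: H(T|S) = H(S,T) - H(S)

H(S,T) = -[(1/8)·log₂(1/8) + (1/4)·log₂(1/4) + (1/4)·log₂(1/4) + (1/4)·log₂(1/4) + (1/8)·log₂(1/8)]
  = 0.3750 + 0.5000 + 0.5000 + 0.5000 + 0.3750
  = 2.2500 bits
Marginal P(S) (row sums):
  P(S=0) = 0 + 1/8 = 1/8
  P(S=1) = 1/4 + 1/4 = 1/2
  P(S=2) = 1/4 + 1/8 = 3/8
H(S) = -[(1/8)·log₂(1/8) + (1/2)·log₂(1/2) + (3/8)·log₂(3/8)]
  = 0.3750 + 0.5000 + 0.5306
  = 1.4056 bits

H(T|S) = 2.2500 - 1.4056 = 0.8444 bits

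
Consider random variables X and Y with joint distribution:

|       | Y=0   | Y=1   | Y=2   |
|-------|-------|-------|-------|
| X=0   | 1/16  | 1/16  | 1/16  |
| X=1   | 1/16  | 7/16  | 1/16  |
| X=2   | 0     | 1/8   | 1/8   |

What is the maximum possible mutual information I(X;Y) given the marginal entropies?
The upper bound on mutual information is I(X;Y) ≤ min(H(X), H(Y)).

Marginal P(X) (row sums):
  P(X=0) = 1/16 + 1/16 + 1/16 = 3/16
  P(X=1) = 1/16 + 7/16 + 1/16 = 9/16
  P(X=2) = 0 + 1/8 + 1/8 = 1/4
Marginal P(Y) (column sums):
  P(Y=0) = 1/16 + 1/16 + 0 = 1/8
  P(Y=1) = 1/16 + 7/16 + 1/8 = 5/8
  P(Y=2) = 1/16 + 1/16 + 1/8 = 1/4

H(X) = -[(3/16)·log₂(3/16) + (9/16)·log₂(9/16) + (1/4)·log₂(1/4)]
  = 0.4528 + 0.4669 + 0.5000
  = 1.4197 bits
H(Y) = -[(1/8)·log₂(1/8) + (5/8)·log₂(5/8) + (1/4)·log₂(1/4)]
  = 0.3750 + 0.4238 + 0.5000
  = 1.2988 bits

Maximum possible I(X;Y) = min(1.4197, 1.2988) = 1.2988 bits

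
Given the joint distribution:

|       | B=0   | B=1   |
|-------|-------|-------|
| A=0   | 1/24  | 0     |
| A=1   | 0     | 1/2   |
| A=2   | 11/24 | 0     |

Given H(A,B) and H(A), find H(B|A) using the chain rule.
From the chain rule: H(A,B) = H(A) + H(B|A)
Therefore: H(B|A) = H(A,B) - H(A)

H(A,B) = -[(1/24)·log₂(1/24) + (1/2)·log₂(1/2) + (11/24)·log₂(11/24)]
  = 0.1910 + 0.5000 + 0.5159
  = 1.2069 bits
Marginal P(A) (row sums):
  P(A=0) = 1/24 + 0 = 1/24
  P(A=1) = 0 + 1/2 = 1/2
  P(A=2) = 11/24 + 0 = 11/24
H(A) = -[(1/24)·log₂(1/24) + (1/2)·log₂(1/2) + (11/24)·log₂(11/24)]
  = 0.1910 + 0.5000 + 0.5159
  = 1.2069 bits

H(B|A) = 1.2069 - 1.2069 = 0.0000 bits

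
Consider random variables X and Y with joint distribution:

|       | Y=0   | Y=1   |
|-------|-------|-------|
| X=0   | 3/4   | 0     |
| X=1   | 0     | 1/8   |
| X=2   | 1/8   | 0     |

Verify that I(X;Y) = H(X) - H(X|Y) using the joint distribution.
Left side, from I(X;Y) = H(X) + H(Y) - H(X,Y):
Marginal P(X) (row sums):
  P(X=0) = 3/4 + 0 = 3/4
  P(X=1) = 0 + 1/8 = 1/8
  P(X=2) = 1/8 + 0 = 1/8
Marginal P(Y) (column sums):
  P(Y=0) = 3/4 + 0 + 1/8 = 7/8
  P(Y=1) = 0 + 1/8 + 0 = 1/8

H(X) = -[(3/4)·log₂(3/4) + (1/8)·log₂(1/8) + (1/8)·log₂(1/8)]
  = 0.3113 + 0.3750 + 0.3750
  = 1.0613 bits
H(Y) = -[(7/8)·log₂(7/8) + (1/8)·log₂(1/8)]
  = 0.1686 + 0.3750
  = 0.5436 bits
H(X,Y) = -[(3/4)·log₂(3/4) + (1/8)·log₂(1/8) + (1/8)·log₂(1/8)]
  = 0.3113 + 0.3750 + 0.3750
  = 1.0613 bits

I(X;Y) = H(X) + H(Y) - H(X,Y)
  = 1.0613 + 0.5436 - 1.0613
  = 0.5436 bits

Right side, with H(X|Y) computed directly from the conditional probabilities:
H(X|Y) = -Σ P(X,Y)·log₂ P(X|Y), where P(X|Y) = P(X,Y) / P(Y)
  (cells with P(X,Y) = 0 contribute 0)
  (X=0,Y=0): P(X|Y) = (3/4)/(7/8) = 6/7;  -(3/4)·log₂(6/7) = 0.1668
  (X=1,Y=1): P(X|Y) = (1/8)/(1/8) = 1;  -(1/8)·log₂(1) = 0.0000
  (X=2,Y=0): P(X|Y) = (1/8)/(7/8) = 1/7;  -(1/8)·log₂(1/7) = 0.3509
H(X|Y) = 0.1668 + 0.0000 + 0.3509
  = 0.5177 bits
H(X) - H(X|Y) = 1.0613 - 0.5177 = 0.5436 bits

Both sides equal 0.5436 bits, so I(X;Y) = H(X) - H(X|Y) ✓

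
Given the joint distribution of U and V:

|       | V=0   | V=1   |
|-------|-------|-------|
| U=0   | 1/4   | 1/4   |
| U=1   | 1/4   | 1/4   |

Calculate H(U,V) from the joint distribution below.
H(U,V) = -Σ P(U,V) log₂ P(U,V), summed over the non-zero cells:
H(U,V) = -[(1/4)·log₂(1/4) + (1/4)·log₂(1/4) + (1/4)·log₂(1/4) + (1/4)·log₂(1/4)]
  = 0.5000 + 0.5000 + 0.5000 + 0.5000
  = 2.0000 bits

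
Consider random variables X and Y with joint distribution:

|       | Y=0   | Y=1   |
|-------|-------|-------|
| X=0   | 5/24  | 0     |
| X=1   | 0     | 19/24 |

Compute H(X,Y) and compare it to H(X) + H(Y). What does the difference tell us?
Marginal P(X) (row sums):
  P(X=0) = 5/24 + 0 = 5/24
  P(X=1) = 0 + 19/24 = 19/24
Marginal P(Y) (column sums):
  P(Y=0) = 5/24 + 0 = 5/24
  P(Y=1) = 0 + 19/24 = 19/24

H(X,Y) = -[(5/24)·log₂(5/24) + (19/24)·log₂(19/24)]
  = 0.4715 + 0.2668
  = 0.7383 bits
H(X) = -[(5/24)·log₂(5/24) + (19/24)·log₂(19/24)]
  = 0.4715 + 0.2668
  = 0.7383 bits
H(Y) = -[(5/24)·log₂(5/24) + (19/24)·log₂(19/24)]
  = 0.4715 + 0.2668
  = 0.7383 bits

H(X) + H(Y) = 0.7383 + 0.7383 = 1.4766 bits
Difference: H(X) + H(Y) - H(X,Y) = 1.4766 - 0.7383 = 0.7383 bits = I(X;Y)

The difference is the mutual information; it is positive here, so X and Y are dependent (knowing one reduces uncertainty about the other by 0.7383 bits).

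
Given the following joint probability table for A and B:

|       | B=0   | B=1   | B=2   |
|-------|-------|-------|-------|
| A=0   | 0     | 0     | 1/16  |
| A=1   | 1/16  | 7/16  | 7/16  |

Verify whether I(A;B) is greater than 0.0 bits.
Marginal P(A) (row sums):
  P(A=0) = 0 + 0 + 1/16 = 1/16
  P(A=1) = 1/16 + 7/16 + 7/16 = 15/16
Marginal P(B) (column sums):
  P(B=0) = 0 + 1/16 = 1/16
  P(B=1) = 0 + 7/16 = 7/16
  P(B=2) = 1/16 + 7/16 = 1/2

H(A) = -[(1/16)·log₂(1/16) + (15/16)·log₂(15/16)]
  = 0.2500 + 0.0873
  = 0.3373 bits
H(B) = -[(1/16)·log₂(1/16) + (7/16)·log₂(7/16) + (1/2)·log₂(1/2)]
  = 0.2500 + 0.5218 + 0.5000
  = 1.2718 bits
H(A,B) = -[(1/16)·log₂(1/16) + (1/16)·log₂(1/16) + (7/16)·log₂(7/16) + (7/16)·log₂(7/16)]
  = 0.2500 + 0.2500 + 0.5218 + 0.5218
  = 1.5436 bits

I(A;B) = H(A) + H(B) - H(A,B)
  = 0.3373 + 1.2718 - 1.5436
  = 0.0655 bits

Yes. I(A;B) = 0.0655 bits, which is > 0.0 bits.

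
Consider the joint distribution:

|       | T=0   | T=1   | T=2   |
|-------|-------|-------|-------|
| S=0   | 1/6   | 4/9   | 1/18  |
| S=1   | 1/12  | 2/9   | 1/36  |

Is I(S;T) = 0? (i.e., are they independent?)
Marginal P(S) (row sums):
  P(S=0) = 1/6 + 4/9 + 1/18 = 2/3
  P(S=1) = 1/12 + 2/9 + 1/36 = 1/3
Marginal P(T) (column sums):
  P(T=0) = 1/6 + 1/12 = 1/4
  P(T=1) = 4/9 + 2/9 = 2/3
  P(T=2) = 1/18 + 1/36 = 1/12

S and T are independent iff P(S=i,T=j) = P(S=i)·P(T=j) for every cell.
  P(S=0)·P(T=0) = 2/3 × 1/4 = 1/6 = P(S=0,T=0) ✓
  P(S=0)·P(T=1) = 2/3 × 2/3 = 4/9 = P(S=0,T=1) ✓
  P(S=0)·P(T=2) = 2/3 × 1/12 = 1/18 = P(S=0,T=2) ✓
  P(S=1)·P(T=0) = 1/3 × 1/4 = 1/12 = P(S=1,T=0) ✓
  P(S=1)·P(T=1) = 1/3 × 2/3 = 2/9 = P(S=1,T=1) ✓
  P(S=1)·P(T=2) = 1/3 × 1/12 = 1/36 = P(S=1,T=2) ✓

Yes, S and T are independent: every cell factors, so I(S;T) = 0 bits.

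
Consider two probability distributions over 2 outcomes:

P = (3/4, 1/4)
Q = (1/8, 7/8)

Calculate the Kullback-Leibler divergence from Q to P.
D(P||Q) = Σ P(i) log₂(P(i)/Q(i))
  i=0: (3/4) × log₂((3/4)/(1/8)) = (3/4) × log₂(6) = 1.9387
  i=1: (1/4) × log₂((1/4)/(7/8)) = (1/4) × log₂(2/7) = -0.4518
D(P||Q) = 1.9387 - 0.4518
  = 1.4869 bits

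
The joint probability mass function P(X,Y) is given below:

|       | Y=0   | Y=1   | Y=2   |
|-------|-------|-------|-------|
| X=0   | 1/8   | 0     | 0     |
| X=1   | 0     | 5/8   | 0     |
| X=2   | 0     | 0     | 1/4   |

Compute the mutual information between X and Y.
Marginal P(X) (row sums):
  P(X=0) = 1/8 + 0 + 0 = 1/8
  P(X=1) = 0 + 5/8 + 0 = 5/8
  P(X=2) = 0 + 0 + 1/4 = 1/4
Marginal P(Y) (column sums):
  P(Y=0) = 1/8 + 0 + 0 = 1/8
  P(Y=1) = 0 + 5/8 + 0 = 5/8
  P(Y=2) = 0 + 0 + 1/4 = 1/4

H(X) = -[(1/8)·log₂(1/8) + (5/8)·log₂(5/8) + (1/4)·log₂(1/4)]
  = 0.3750 + 0.4238 + 0.5000
  = 1.2988 bits
H(Y) = -[(1/8)·log₂(1/8) + (5/8)·log₂(5/8) + (1/4)·log₂(1/4)]
  = 0.3750 + 0.4238 + 0.5000
  = 1.2988 bits
H(X,Y) = -[(1/8)·log₂(1/8) + (5/8)·log₂(5/8) + (1/4)·log₂(1/4)]
  = 0.3750 + 0.4238 + 0.5000
  = 1.2988 bits

I(X;Y) = H(X) + H(Y) - H(X,Y)
  = 1.2988 + 1.2988 - 1.2988
  = 1.2988 bits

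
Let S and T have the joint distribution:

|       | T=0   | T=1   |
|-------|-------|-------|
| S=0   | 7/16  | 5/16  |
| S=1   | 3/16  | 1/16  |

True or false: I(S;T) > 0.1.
Marginal P(S) (row sums):
  P(S=0) = 7/16 + 5/16 = 3/4
  P(S=1) = 3/16 + 1/16 = 1/4
Marginal P(T) (column sums):
  P(T=0) = 7/16 + 3/16 = 5/8
  P(T=1) = 5/16 + 1/16 = 3/8

H(S) = -[(3/4)·log₂(3/4) + (1/4)·log₂(1/4)]
  = 0.3113 + 0.5000
  = 0.8113 bits
H(T) = -[(5/8)·log₂(5/8) + (3/8)·log₂(3/8)]
  = 0.4238 + 0.5306
  = 0.9544 bits
H(S,T) = -[(7/16)·log₂(7/16) + (5/16)·log₂(5/16) + (3/16)·log₂(3/16) + (1/16)·log₂(1/16)]
  = 0.5218 + 0.5244 + 0.4528 + 0.2500
  = 1.7490 bits

I(S;T) = H(S) + H(T) - H(S,T)
  = 0.8113 + 0.9544 - 1.7490
  = 0.0167 bits

False. I(S;T) = 0.0167 bits, which is ≤ 0.1 bits.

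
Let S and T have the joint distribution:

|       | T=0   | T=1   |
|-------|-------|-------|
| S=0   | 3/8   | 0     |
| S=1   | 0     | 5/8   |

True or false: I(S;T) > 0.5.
Marginal P(S) (row sums):
  P(S=0) = 3/8 + 0 = 3/8
  P(S=1) = 0 + 5/8 = 5/8
Marginal P(T) (column sums):
  P(T=0) = 3/8 + 0 = 3/8
  P(T=1) = 0 + 5/8 = 5/8

H(S) = -[(3/8)·log₂(3/8) + (5/8)·log₂(5/8)]
  = 0.5306 + 0.4238
  = 0.9544 bits
H(T) = -[(3/8)·log₂(3/8) + (5/8)·log₂(5/8)]
  = 0.5306 + 0.4238
  = 0.9544 bits
H(S,T) = -[(3/8)·log₂(3/8) + (5/8)·log₂(5/8)]
  = 0.5306 + 0.4238
  = 0.9544 bits

I(S;T) = H(S) + H(T) - H(S,T)
  = 0.9544 + 0.9544 - 0.9544
  = 0.9544 bits

True. I(S;T) = 0.9544 bits, which is > 0.5 bits.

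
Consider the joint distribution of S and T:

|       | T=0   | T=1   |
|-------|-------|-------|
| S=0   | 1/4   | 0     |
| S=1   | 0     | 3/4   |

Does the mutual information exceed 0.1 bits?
Marginal P(S) (row sums):
  P(S=0) = 1/4 + 0 = 1/4
  P(S=1) = 0 + 3/4 = 3/4
Marginal P(T) (column sums):
  P(T=0) = 1/4 + 0 = 1/4
  P(T=1) = 0 + 3/4 = 3/4

H(S) = -[(1/4)·log₂(1/4) + (3/4)·log₂(3/4)]
  = 0.5000 + 0.3113
  = 0.8113 bits
H(T) = -[(1/4)·log₂(1/4) + (3/4)·log₂(3/4)]
  = 0.5000 + 0.3113
  = 0.8113 bits
H(S,T) = -[(1/4)·log₂(1/4) + (3/4)·log₂(3/4)]
  = 0.5000 + 0.3113
  = 0.8113 bits

I(S;T) = H(S) + H(T) - H(S,T)
  = 0.8113 + 0.8113 - 0.8113
  = 0.8113 bits

Yes. I(S;T) = 0.8113 bits, which is > 0.1 bits.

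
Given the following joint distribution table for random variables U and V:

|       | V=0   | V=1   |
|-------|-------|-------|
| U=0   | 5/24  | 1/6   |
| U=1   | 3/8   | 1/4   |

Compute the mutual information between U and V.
Marginal P(U) (row sums):
  P(U=0) = 5/24 + 1/6 = 3/8
  P(U=1) = 3/8 + 1/4 = 5/8
Marginal P(V) (column sums):
  P(V=0) = 5/24 + 3/8 = 7/12
  P(V=1) = 1/6 + 1/4 = 5/12

H(U) = -[(3/8)·log₂(3/8) + (5/8)·log₂(5/8)]
  = 0.5306 + 0.4238
  = 0.9544 bits
H(V) = -[(7/12)·log₂(7/12) + (5/12)·log₂(5/12)]
  = 0.4536 + 0.5263
  = 0.9799 bits
H(U,V) = -[(5/24)·log₂(5/24) + (1/6)·log₂(1/6) + (3/8)·log₂(3/8) + (1/4)·log₂(1/4)]
  = 0.4715 + 0.4308 + 0.5306 + 0.5000
  = 1.9329 bits

I(U;V) = H(U) + H(V) - H(U,V)
  = 0.9544 + 0.9799 - 1.9329
  = 0.0014 bits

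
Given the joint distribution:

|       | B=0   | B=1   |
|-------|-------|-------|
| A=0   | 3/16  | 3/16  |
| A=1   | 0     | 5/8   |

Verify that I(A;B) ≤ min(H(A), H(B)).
Marginal P(A) (row sums):
  P(A=0) = 3/16 + 3/16 = 3/8
  P(A=1) = 0 + 5/8 = 5/8
Marginal P(B) (column sums):
  P(B=0) = 3/16 + 0 = 3/16
  P(B=1) = 3/16 + 5/8 = 13/16

H(A) = -[(3/8)·log₂(3/8) + (5/8)·log₂(5/8)]
  = 0.5306 + 0.4238
  = 0.9544 bits
H(B) = -[(3/16)·log₂(3/16) + (13/16)·log₂(13/16)]
  = 0.4528 + 0.2434
  = 0.6962 bits
H(A,B) = -[(3/16)·log₂(3/16) + (3/16)·log₂(3/16) + (5/8)·log₂(5/8)]
  = 0.4528 + 0.4528 + 0.4238
  = 1.3294 bits

I(A;B) = H(A) + H(B) - H(A,B)
  = 0.9544 + 0.6962 - 1.3294
  = 0.3212 bits

min(H(A), H(B)) = min(0.9544, 0.6962) = 0.6962 bits
Since 0.3212 ≤ 0.6962, the bound is satisfied ✓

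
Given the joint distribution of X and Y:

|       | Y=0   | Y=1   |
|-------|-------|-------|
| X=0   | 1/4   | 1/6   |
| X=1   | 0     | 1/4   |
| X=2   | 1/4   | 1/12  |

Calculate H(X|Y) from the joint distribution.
Marginal P(Y) (column sums):
  P(Y=0) = 1/4 + 0 + 1/4 = 1/2
  P(Y=1) = 1/6 + 1/4 + 1/12 = 1/2

H(X|Y) = -Σ P(X,Y)·log₂ P(X|Y), where P(X|Y) = P(X,Y) / P(Y)
  (cells with P(X,Y) = 0 contribute 0)
  (X=0,Y=0): P(X|Y) = (1/4)/(1/2) = 1/2;  -(1/4)·log₂(1/2) = 0.2500
  (X=0,Y=1): P(X|Y) = (1/6)/(1/2) = 1/3;  -(1/6)·log₂(1/3) = 0.2642
  (X=1,Y=1): P(X|Y) = (1/4)/(1/2) = 1/2;  -(1/4)·log₂(1/2) = 0.2500
  (X=2,Y=0): P(X|Y) = (1/4)/(1/2) = 1/2;  -(1/4)·log₂(1/2) = 0.2500
  (X=2,Y=1): P(X|Y) = (1/12)/(1/2) = 1/6;  -(1/12)·log₂(1/6) = 0.2154
H(X|Y) = 0.2500 + 0.2642 + 0.2500 + 0.2500 + 0.2154
  = 1.2296 bits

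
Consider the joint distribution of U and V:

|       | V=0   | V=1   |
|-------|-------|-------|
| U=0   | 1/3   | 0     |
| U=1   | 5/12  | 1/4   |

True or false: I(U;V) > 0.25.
Marginal P(U) (row sums):
  P(U=0) = 1/3 + 0 = 1/3
  P(U=1) = 5/12 + 1/4 = 2/3
Marginal P(V) (column sums):
  P(V=0) = 1/3 + 5/12 = 3/4
  P(V=1) = 0 + 1/4 = 1/4

H(U) = -[(1/3)·log₂(1/3) + (2/3)·log₂(2/3)]
  = 0.5283 + 0.3900
  = 0.9183 bits
H(V) = -[(3/4)·log₂(3/4) + (1/4)·log₂(1/4)]
  = 0.3113 + 0.5000
  = 0.8113 bits
H(U,V) = -[(1/3)·log₂(1/3) + (5/12)·log₂(5/12) + (1/4)·log₂(1/4)]
  = 0.5283 + 0.5263 + 0.5000
  = 1.5546 bits

I(U;V) = H(U) + H(V) - H(U,V)
  = 0.9183 + 0.8113 - 1.5546
  = 0.1750 bits

False. I(U;V) = 0.1750 bits, which is ≤ 0.25 bits.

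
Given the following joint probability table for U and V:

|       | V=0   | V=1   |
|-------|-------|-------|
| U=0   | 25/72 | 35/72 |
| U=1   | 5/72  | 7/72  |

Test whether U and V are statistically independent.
Marginal P(U) (row sums):
  P(U=0) = 25/72 + 35/72 = 5/6
  P(U=1) = 5/72 + 7/72 = 1/6
Marginal P(V) (column sums):
  P(V=0) = 25/72 + 5/72 = 5/12
  P(V=1) = 35/72 + 7/72 = 7/12

U and V are independent iff P(U=i,V=j) = P(U=i)·P(V=j) for every cell.
  P(U=0)·P(V=0) = 5/6 × 5/12 = 25/72 = P(U=0,V=0) ✓
  P(U=0)·P(V=1) = 5/6 × 7/12 = 35/72 = P(U=0,V=1) ✓
  P(U=1)·P(V=0) = 1/6 × 5/12 = 5/72 = P(U=1,V=0) ✓
  P(U=1)·P(V=1) = 1/6 × 7/12 = 7/72 = P(U=1,V=1) ✓

Yes, U and V are independent: every cell factors, so I(U;V) = 0 bits.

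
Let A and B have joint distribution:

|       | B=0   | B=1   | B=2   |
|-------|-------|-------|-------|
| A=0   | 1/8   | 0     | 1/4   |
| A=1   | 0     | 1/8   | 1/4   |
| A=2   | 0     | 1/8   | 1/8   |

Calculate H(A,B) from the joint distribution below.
H(A,B) = -Σ P(A,B) log₂ P(A,B), summed over the non-zero cells:
H(A,B) = -[(1/8)·log₂(1/8) + (1/4)·log₂(1/4) + (1/8)·log₂(1/8) + (1/4)·log₂(1/4) + (1/8)·log₂(1/8) + (1/8)·log₂(1/8)]
  = 0.3750 + 0.5000 + 0.3750 + 0.5000 + 0.3750 + 0.3750
  = 2.5000 bits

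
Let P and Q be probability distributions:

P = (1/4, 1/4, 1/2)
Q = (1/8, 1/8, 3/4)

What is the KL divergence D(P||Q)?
D(P||Q) = Σ P(i) log₂(P(i)/Q(i))
  i=0: (1/4) × log₂((1/4)/(1/8)) = (1/4) × log₂(2) = 0.2500
  i=1: (1/4) × log₂((1/4)/(1/8)) = (1/4) × log₂(2) = 0.2500
  i=2: (1/2) × log₂((1/2)/(3/4)) = (1/2) × log₂(2/3) = -0.2925
D(P||Q) = 0.2500 + 0.2500 - 0.2925
  = 0.2075 bits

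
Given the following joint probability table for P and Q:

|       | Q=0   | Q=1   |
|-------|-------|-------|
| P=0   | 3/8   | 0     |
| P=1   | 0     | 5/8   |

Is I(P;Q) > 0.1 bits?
Marginal P(P) (row sums):
  P(P=0) = 3/8 + 0 = 3/8
  P(P=1) = 0 + 5/8 = 5/8
Marginal P(Q) (column sums):
  P(Q=0) = 3/8 + 0 = 3/8
  P(Q=1) = 0 + 5/8 = 5/8

H(P) = -[(3/8)·log₂(3/8) + (5/8)·log₂(5/8)]
  = 0.5306 + 0.4238
  = 0.9544 bits
H(Q) = -[(3/8)·log₂(3/8) + (5/8)·log₂(5/8)]
  = 0.5306 + 0.4238
  = 0.9544 bits
H(P,Q) = -[(3/8)·log₂(3/8) + (5/8)·log₂(5/8)]
  = 0.5306 + 0.4238
  = 0.9544 bits

I(P;Q) = H(P) + H(Q) - H(P,Q)
  = 0.9544 + 0.9544 - 0.9544
  = 0.9544 bits

Yes. I(P;Q) = 0.9544 bits, which is > 0.1 bits.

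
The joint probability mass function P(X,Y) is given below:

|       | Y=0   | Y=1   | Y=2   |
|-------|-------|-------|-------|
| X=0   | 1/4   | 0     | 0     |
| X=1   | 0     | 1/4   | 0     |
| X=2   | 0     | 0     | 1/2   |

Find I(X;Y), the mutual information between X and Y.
Marginal P(X) (row sums):
  P(X=0) = 1/4 + 0 + 0 = 1/4
  P(X=1) = 0 + 1/4 + 0 = 1/4
  P(X=2) = 0 + 0 + 1/2 = 1/2
Marginal P(Y) (column sums):
  P(Y=0) = 1/4 + 0 + 0 = 1/4
  P(Y=1) = 0 + 1/4 + 0 = 1/4
  P(Y=2) = 0 + 0 + 1/2 = 1/2

H(X) = -[(1/4)·log₂(1/4) + (1/4)·log₂(1/4) + (1/2)·log₂(1/2)]
  = 0.5000 + 0.5000 + 0.5000
  = 1.5000 bits
H(Y) = -[(1/4)·log₂(1/4) + (1/4)·log₂(1/4) + (1/2)·log₂(1/2)]
  = 0.5000 + 0.5000 + 0.5000
  = 1.5000 bits
H(X,Y) = -[(1/4)·log₂(1/4) + (1/4)·log₂(1/4) + (1/2)·log₂(1/2)]
  = 0.5000 + 0.5000 + 0.5000
  = 1.5000 bits

I(X;Y) = H(X) + H(Y) - H(X,Y)
  = 1.5000 + 1.5000 - 1.5000
  = 1.5000 bits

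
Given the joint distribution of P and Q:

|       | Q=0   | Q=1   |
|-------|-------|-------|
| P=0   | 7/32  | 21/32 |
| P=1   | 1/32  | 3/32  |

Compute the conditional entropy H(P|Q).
Marginal P(Q) (column sums):
  P(Q=0) = 7/32 + 1/32 = 1/4
  P(Q=1) = 21/32 + 3/32 = 3/4

H(P|Q) = -Σ P(P,Q)·log₂ P(P|Q), where P(P|Q) = P(P,Q) / P(Q)
  (P=0,Q=0): P(P|Q) = (7/32)/(1/4) = 7/8;  -(7/32)·log₂(7/8) = 0.0421
  (P=0,Q=1): P(P|Q) = (21/32)/(3/4) = 7/8;  -(21/32)·log₂(7/8) = 0.1264
  (P=1,Q=0): P(P|Q) = (1/32)/(1/4) = 1/8;  -(1/32)·log₂(1/8) = 0.0938
  (P=1,Q=1): P(P|Q) = (3/32)/(3/4) = 1/8;  -(3/32)·log₂(1/8) = 0.2813
H(P|Q) = 0.0421 + 0.1264 + 0.0938 + 0.2813
  = 0.5436 bits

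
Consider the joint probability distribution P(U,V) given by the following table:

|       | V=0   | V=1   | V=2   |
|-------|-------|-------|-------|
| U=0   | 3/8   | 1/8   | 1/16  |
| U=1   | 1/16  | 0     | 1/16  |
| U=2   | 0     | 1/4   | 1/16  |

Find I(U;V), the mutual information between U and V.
Marginal P(U) (row sums):
  P(U=0) = 3/8 + 1/8 + 1/16 = 9/16
  P(U=1) = 1/16 + 0 + 1/16 = 1/8
  P(U=2) = 0 + 1/4 + 1/16 = 5/16
Marginal P(V) (column sums):
  P(V=0) = 3/8 + 1/16 + 0 = 7/16
  P(V=1) = 1/8 + 0 + 1/4 = 3/8
  P(V=2) = 1/16 + 1/16 + 1/16 = 3/16

H(U) = -[(9/16)·log₂(9/16) + (1/8)·log₂(1/8) + (5/16)·log₂(5/16)]
  = 0.4669 + 0.3750 + 0.5244
  = 1.3663 bits
H(V) = -[(7/16)·log₂(7/16) + (3/8)·log₂(3/8) + (3/16)·log₂(3/16)]
  = 0.5218 + 0.5306 + 0.4528
  = 1.5052 bits
H(U,V) = -[(3/8)·log₂(3/8) + (1/8)·log₂(1/8) + (1/16)·log₂(1/16) + (1/16)·log₂(1/16) + (1/16)·log₂(1/16) + (1/4)·log₂(1/4) + (1/16)·log₂(1/16)]
  = 0.5306 + 0.3750 + 0.2500 + 0.2500 + 0.2500 + 0.5000 + 0.2500
  = 2.4056 bits

I(U;V) = H(U) + H(V) - H(U,V)
  = 1.3663 + 1.5052 - 2.4056
  = 0.4659 bits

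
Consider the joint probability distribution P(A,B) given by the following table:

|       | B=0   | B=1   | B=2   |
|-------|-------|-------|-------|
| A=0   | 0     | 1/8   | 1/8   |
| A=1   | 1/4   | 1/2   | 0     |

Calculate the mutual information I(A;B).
Marginal P(A) (row sums):
  P(A=0) = 0 + 1/8 + 1/8 = 1/4
  P(A=1) = 1/4 + 1/2 + 0 = 3/4
Marginal P(B) (column sums):
  P(B=0) = 0 + 1/4 = 1/4
  P(B=1) = 1/8 + 1/2 = 5/8
  P(B=2) = 1/8 + 0 = 1/8

H(A) = -[(1/4)·log₂(1/4) + (3/4)·log₂(3/4)]
  = 0.5000 + 0.3113
  = 0.8113 bits
H(B) = -[(1/4)·log₂(1/4) + (5/8)·log₂(5/8) + (1/8)·log₂(1/8)]
  = 0.5000 + 0.4238 + 0.3750
  = 1.2988 bits
H(A,B) = -[(1/8)·log₂(1/8) + (1/8)·log₂(1/8) + (1/4)·log₂(1/4) + (1/2)·log₂(1/2)]
  = 0.3750 + 0.3750 + 0.5000 + 0.5000
  = 1.7500 bits

I(A;B) = H(A) + H(B) - H(A,B)
  = 0.8113 + 1.2988 - 1.7500
  = 0.3601 bits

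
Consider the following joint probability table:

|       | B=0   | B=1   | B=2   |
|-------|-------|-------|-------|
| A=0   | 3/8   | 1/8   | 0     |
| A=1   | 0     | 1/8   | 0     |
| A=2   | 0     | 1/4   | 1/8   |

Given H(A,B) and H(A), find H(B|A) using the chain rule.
From the chain rule: H(A,B) = H(A) + H(B|A)
Therefore: H(B|A) = H(A,B) - H(A)

H(A,B) = -[(3/8)·log₂(3/8) + (1/8)·log₂(1/8) + (1/8)·log₂(1/8) + (1/4)·log₂(1/4) + (1/8)·log₂(1/8)]
  = 0.5306 + 0.3750 + 0.3750 + 0.5000 + 0.3750
  = 2.1556 bits
Marginal P(A) (row sums):
  P(A=0) = 3/8 + 1/8 + 0 = 1/2
  P(A=1) = 0 + 1/8 + 0 = 1/8
  P(A=2) = 0 + 1/4 + 1/8 = 3/8
H(A) = -[(1/2)·log₂(1/2) + (1/8)·log₂(1/8) + (3/8)·log₂(3/8)]
  = 0.5000 + 0.3750 + 0.5306
  = 1.4056 bits

H(B|A) = 2.1556 - 1.4056 = 0.7500 bits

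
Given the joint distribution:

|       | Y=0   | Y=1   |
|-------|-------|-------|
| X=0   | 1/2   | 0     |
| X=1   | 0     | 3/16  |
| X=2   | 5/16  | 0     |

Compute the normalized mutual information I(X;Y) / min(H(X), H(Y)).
Marginal P(X) (row sums):
  P(X=0) = 1/2 + 0 = 1/2
  P(X=1) = 0 + 3/16 = 3/16
  P(X=2) = 5/16 + 0 = 5/16
Marginal P(Y) (column sums):
  P(Y=0) = 1/2 + 0 + 5/16 = 13/16
  P(Y=1) = 0 + 3/16 + 0 = 3/16

H(X) = -[(1/2)·log₂(1/2) + (3/16)·log₂(3/16) + (5/16)·log₂(5/16)]
  = 0.5000 + 0.4528 + 0.5244
  = 1.4772 bits
H(Y) = -[(13/16)·log₂(13/16) + (3/16)·log₂(3/16)]
  = 0.2434 + 0.4528
  = 0.6962 bits
H(X,Y) = -[(1/2)·log₂(1/2) + (3/16)·log₂(3/16) + (5/16)·log₂(5/16)]
  = 0.5000 + 0.4528 + 0.5244
  = 1.4772 bits

I(X;Y) = H(X) + H(Y) - H(X,Y)
  = 1.4772 + 0.6962 - 1.4772
  = 0.6962 bits

min(H(X), H(Y)) = min(1.4772, 0.6962) = 0.6962 bits
Normalized MI = 0.6962 / 0.6962 = 1.0000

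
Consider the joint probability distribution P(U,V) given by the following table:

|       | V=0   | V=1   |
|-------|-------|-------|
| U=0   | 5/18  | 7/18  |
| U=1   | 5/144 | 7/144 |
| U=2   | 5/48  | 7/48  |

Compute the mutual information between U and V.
Marginal P(U) (row sums):
  P(U=0) = 5/18 + 7/18 = 2/3
  P(U=1) = 5/144 + 7/144 = 1/12
  P(U=2) = 5/48 + 7/48 = 1/4
Marginal P(V) (column sums):
  P(V=0) = 5/18 + 5/144 + 5/48 = 5/12
  P(V=1) = 7/18 + 7/144 + 7/48 = 7/12

H(U) = -[(2/3)·log₂(2/3) + (1/12)·log₂(1/12) + (1/4)·log₂(1/4)]
  = 0.3900 + 0.2987 + 0.5000
  = 1.1887 bits
H(V) = -[(5/12)·log₂(5/12) + (7/12)·log₂(7/12)]
  = 0.5263 + 0.4536
  = 0.9799 bits
H(U,V) = -[(5/18)·log₂(5/18) + (7/18)·log₂(7/18) + (5/144)·log₂(5/144) + (7/144)·log₂(7/144) + (5/48)·log₂(5/48) + (7/48)·log₂(7/48)]
  = 0.5133 + 0.5299 + 0.1683 + 0.2121 + 0.3399 + 0.4051
  = 2.1686 bits

I(U;V) = H(U) + H(V) - H(U,V)
  = 1.1887 + 0.9799 - 2.1686
  = 0.0000 bits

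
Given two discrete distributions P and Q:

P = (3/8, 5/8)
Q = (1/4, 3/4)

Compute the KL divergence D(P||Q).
D(P||Q) = Σ P(i) log₂(P(i)/Q(i))
  i=0: (3/8) × log₂((3/8)/(1/4)) = (3/8) × log₂(3/2) = 0.2194
  i=1: (5/8) × log₂((5/8)/(3/4)) = (5/8) × log₂(5/6) = -0.1644
D(P||Q) = 0.2194 - 0.1644
  = 0.0550 bits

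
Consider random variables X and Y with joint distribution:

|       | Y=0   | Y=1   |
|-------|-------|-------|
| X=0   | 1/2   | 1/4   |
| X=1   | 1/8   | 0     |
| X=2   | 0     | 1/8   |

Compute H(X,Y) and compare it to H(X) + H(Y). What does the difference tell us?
Marginal P(X) (row sums):
  P(X=0) = 1/2 + 1/4 = 3/4
  P(X=1) = 1/8 + 0 = 1/8
  P(X=2) = 0 + 1/8 = 1/8
Marginal P(Y) (column sums):
  P(Y=0) = 1/2 + 1/8 + 0 = 5/8
  P(Y=1) = 1/4 + 0 + 1/8 = 3/8

H(X,Y) = -[(1/2)·log₂(1/2) + (1/4)·log₂(1/4) + (1/8)·log₂(1/8) + (1/8)·log₂(1/8)]
  = 0.5000 + 0.5000 + 0.3750 + 0.3750
  = 1.7500 bits
H(X) = -[(3/4)·log₂(3/4) + (1/8)·log₂(1/8) + (1/8)·log₂(1/8)]
  = 0.3113 + 0.3750 + 0.3750
  = 1.0613 bits
H(Y) = -[(5/8)·log₂(5/8) + (3/8)·log₂(3/8)]
  = 0.4238 + 0.5306
  = 0.9544 bits

H(X) + H(Y) = 1.0613 + 0.9544 = 2.0157 bits
Difference: H(X) + H(Y) - H(X,Y) = 2.0157 - 1.7500 = 0.2657 bits = I(X;Y)

The difference is the mutual information; it is positive here, so X and Y are dependent (knowing one reduces uncertainty about the other by 0.2657 bits).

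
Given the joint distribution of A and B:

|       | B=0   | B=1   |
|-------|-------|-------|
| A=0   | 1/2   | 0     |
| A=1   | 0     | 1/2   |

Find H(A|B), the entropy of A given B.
Marginal P(B) (column sums):
  P(B=0) = 1/2 + 0 = 1/2
  P(B=1) = 0 + 1/2 = 1/2

H(A|B) = -Σ P(A,B)·log₂ P(A|B), where P(A|B) = P(A,B) / P(B)
  (cells with P(A,B) = 0 contribute 0)
  (A=0,B=0): P(A|B) = (1/2)/(1/2) = 1;  -(1/2)·log₂(1) = 0.0000
  (A=1,B=1): P(A|B) = (1/2)/(1/2) = 1;  -(1/2)·log₂(1) = 0.0000
H(A|B) = 0.0000 + 0.0000
  = 0.0000 bits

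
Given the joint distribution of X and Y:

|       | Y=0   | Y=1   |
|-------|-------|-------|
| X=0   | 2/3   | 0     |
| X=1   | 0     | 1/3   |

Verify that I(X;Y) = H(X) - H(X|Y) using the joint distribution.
Left side, from I(X;Y) = H(X) + H(Y) - H(X,Y):
Marginal P(X) (row sums):
  P(X=0) = 2/3 + 0 = 2/3
  P(X=1) = 0 + 1/3 = 1/3
Marginal P(Y) (column sums):
  P(Y=0) = 2/3 + 0 = 2/3
  P(Y=1) = 0 + 1/3 = 1/3

H(X) = -[(2/3)·log₂(2/3) + (1/3)·log₂(1/3)]
  = 0.3900 + 0.5283
  = 0.9183 bits
H(Y) = -[(2/3)·log₂(2/3) + (1/3)·log₂(1/3)]
  = 0.3900 + 0.5283
  = 0.9183 bits
H(X,Y) = -[(2/3)·log₂(2/3) + (1/3)·log₂(1/3)]
  = 0.3900 + 0.5283
  = 0.9183 bits

I(X;Y) = H(X) + H(Y) - H(X,Y)
  = 0.9183 + 0.9183 - 0.9183
  = 0.9183 bits

Right side, with H(X|Y) computed directly from the conditional probabilities:
H(X|Y) = -Σ P(X,Y)·log₂ P(X|Y), where P(X|Y) = P(X,Y) / P(Y)
  (cells with P(X,Y) = 0 contribute 0)
  (X=0,Y=0): P(X|Y) = (2/3)/(2/3) = 1;  -(2/3)·log₂(1) = 0.0000
  (X=1,Y=1): P(X|Y) = (1/3)/(1/3) = 1;  -(1/3)·log₂(1) = 0.0000
H(X|Y) = 0.0000 + 0.0000
  = 0.0000 bits
H(X) - H(X|Y) = 0.9183 - 0.0000 = 0.9183 bits

Both sides equal 0.9183 bits, so I(X;Y) = H(X) - H(X|Y) ✓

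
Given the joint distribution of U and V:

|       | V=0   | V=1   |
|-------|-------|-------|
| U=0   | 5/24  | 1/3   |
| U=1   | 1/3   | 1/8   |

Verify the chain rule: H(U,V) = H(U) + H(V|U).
Left side:
H(U,V) = -[(5/24)·log₂(5/24) + (1/3)·log₂(1/3) + (1/3)·log₂(1/3) + (1/8)·log₂(1/8)]
  = 0.4715 + 0.5283 + 0.5283 + 0.3750
  = 1.9031 bits

Right side:
Marginal P(U) (row sums):
  P(U=0) = 5/24 + 1/3 = 13/24
  P(U=1) = 1/3 + 1/8 = 11/24
H(U) = -[(13/24)·log₂(13/24) + (11/24)·log₂(11/24)]
  = 0.4791 + 0.5159
  = 0.9950 bits
H(V|U) = -Σ P(U,V)·log₂ P(V|U), where P(V|U) = P(U,V) / P(U)
  (U=0,V=0): P(V|U) = (5/24)/(13/24) = 5/13;  -(5/24)·log₂(5/13) = 0.2872
  (U=0,V=1): P(V|U) = (1/3)/(13/24) = 8/13;  -(1/3)·log₂(8/13) = 0.2335
  (U=1,V=0): P(V|U) = (1/3)/(11/24) = 8/11;  -(1/3)·log₂(8/11) = 0.1531
  (U=1,V=1): P(V|U) = (1/8)/(11/24) = 3/11;  -(1/8)·log₂(3/11) = 0.2343
H(V|U) = 0.2872 + 0.2335 + 0.1531 + 0.2343
  = 0.9081 bits
H(U) + H(V|U) = 0.9950 + 0.9081 = 1.9031 bits

Both sides equal 1.9031 bits, so the chain rule holds ✓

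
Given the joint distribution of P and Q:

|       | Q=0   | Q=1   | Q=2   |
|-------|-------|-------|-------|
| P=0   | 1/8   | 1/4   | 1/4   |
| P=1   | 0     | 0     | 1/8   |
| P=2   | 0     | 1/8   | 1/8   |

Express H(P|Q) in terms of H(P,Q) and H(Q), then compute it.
H(P|Q) = H(P,Q) - H(Q)

Marginal P(Q) (column sums):
  P(Q=0) = 1/8 + 0 + 0 = 1/8
  P(Q=1) = 1/4 + 0 + 1/8 = 3/8
  P(Q=2) = 1/4 + 1/8 + 1/8 = 1/2

H(P,Q) = -[(1/8)·log₂(1/8) + (1/4)·log₂(1/4) + (1/4)·log₂(1/4) + (1/8)·log₂(1/8) + (1/8)·log₂(1/8) + (1/8)·log₂(1/8)]
  = 0.3750 + 0.5000 + 0.5000 + 0.3750 + 0.3750 + 0.3750
  = 2.5000 bits
H(Q) = -[(1/8)·log₂(1/8) + (3/8)·log₂(3/8) + (1/2)·log₂(1/2)]
  = 0.3750 + 0.5306 + 0.5000
  = 1.4056 bits

H(P|Q) = 2.5000 - 1.4056 = 1.0944 bits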